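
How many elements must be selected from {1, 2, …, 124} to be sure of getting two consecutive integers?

63

Partition {1, …, 124} into 62 pairs: {1,2}, {3,4}, …, {123,124}.
Choosing 62 integers — say the 62 even numbers 2, 4, …, 124 — takes one from each pair and avoids the property.
Choosing 63 forces two into the same pair by pigeonhole, and those are consecutive. So 63.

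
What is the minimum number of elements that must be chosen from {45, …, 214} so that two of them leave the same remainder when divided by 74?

Group the integers by remainder mod 74; there are 74 residue classes, each nonempty in this range.
Choosing one from each class (74 integers) avoids any shared remainder.
One more choice must repeat a class, so two differ by a multiple of 74. Hence 74 + 1 = 75.

75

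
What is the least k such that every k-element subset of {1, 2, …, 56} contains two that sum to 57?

Partition {1, …, 56} into 28 pairs: {1,56}, {2,55}, …, {28,29}.
Choosing 28 integers — say the integers 1 through 28 — takes one from each pair and avoids the property.
Choosing 29 forces two into the same pair by pigeonhole, and those sum to 57. So 29.

29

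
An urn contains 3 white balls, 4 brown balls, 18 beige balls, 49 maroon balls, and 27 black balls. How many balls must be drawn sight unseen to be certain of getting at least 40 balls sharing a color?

92

In the worst case we take at most 39 of each color, but all 3 white, all 4 brown, all 18 beige, and all 27 black (fewer than 39), giving 3 + 4 + 18 + 39 + 27 = 91.
One more ball then forces some color to 40, so 91 + 1 = 92.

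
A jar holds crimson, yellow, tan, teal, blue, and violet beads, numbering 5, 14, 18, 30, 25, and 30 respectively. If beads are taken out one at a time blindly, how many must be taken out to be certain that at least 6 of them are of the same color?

Treat the 6 colors as pigeonholes.
The worst case takes 5 beads of each color without reaching 6 of any: 6 × 5 = 30.
The next bead must bring some color to 6, so 30 + 1 = 31.

31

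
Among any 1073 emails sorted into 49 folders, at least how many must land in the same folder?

The 1073 emails fall into 49 folders.
If each of the 49 folders held at most 21, the total would be at most 49 × 21 = 1029 < 1073, a contradiction.
So at least one holds ⌈1073/49⌉ = 22.

22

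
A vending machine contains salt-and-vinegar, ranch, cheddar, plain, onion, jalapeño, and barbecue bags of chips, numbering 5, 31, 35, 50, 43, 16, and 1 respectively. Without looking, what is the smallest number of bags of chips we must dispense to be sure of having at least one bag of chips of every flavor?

The hardest flavor to obtain is barbecue: we could draw every other bag of chips first — 181 − 1 = 180 bags of chips — without a single barbecue one.
The next draw must be barbecue, so 180 + 1 = 181.

181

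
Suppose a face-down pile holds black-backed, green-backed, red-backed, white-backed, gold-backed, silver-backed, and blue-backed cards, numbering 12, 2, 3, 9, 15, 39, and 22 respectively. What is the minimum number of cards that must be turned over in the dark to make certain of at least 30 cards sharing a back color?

In the worst case we take at most 29 of each back color, but all 12 black-backed, all 2 green-backed, all 3 red-backed, all 9 white-backed, all 15 gold-backed, and all 22 blue-backed (fewer than 29), giving 12 + 2 + 3 + 9 + 15 + 29 + 22 = 92.
One more card then forces some back color to 30, so 92 + 1 = 93.

93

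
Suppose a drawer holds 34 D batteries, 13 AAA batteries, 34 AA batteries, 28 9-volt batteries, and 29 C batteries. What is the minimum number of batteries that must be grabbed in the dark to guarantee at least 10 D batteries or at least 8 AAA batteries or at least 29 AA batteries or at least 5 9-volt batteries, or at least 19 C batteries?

Each of the 5 types has its own threshold; avoid all of them simultaneously.
The worst case stops just short of every target: 9 D, 7 AAA, 28 AA, 4 9-volt, 18 C — 9 + 7 + 28 + 4 + 18 = 66 batteries.
One more battery must push some type to its target, so 66 + 1 = 67.

67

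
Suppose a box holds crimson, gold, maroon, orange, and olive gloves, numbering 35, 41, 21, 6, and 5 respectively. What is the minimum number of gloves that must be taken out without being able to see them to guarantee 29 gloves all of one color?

89

Treat the 5 colors as pigeonholes.
In the worst case we take at most 28 of each color, but all 21 maroon, all 6 orange, and all 5 olive (fewer than 28), giving 28 + 28 + 21 + 6 + 5 = 88.
One more glove then forces some color to 29, so 88 + 1 = 89.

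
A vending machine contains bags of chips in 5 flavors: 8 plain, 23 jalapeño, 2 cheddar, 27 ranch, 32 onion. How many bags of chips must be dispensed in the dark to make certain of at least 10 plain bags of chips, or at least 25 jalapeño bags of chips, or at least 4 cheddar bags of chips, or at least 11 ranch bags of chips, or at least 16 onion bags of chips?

59

Each of the 5 flavors has its own threshold; avoid all of them simultaneously.
The worst case stops just short of every target: all 8 plain, all 23 jalapeño, all 2 cheddar, 10 ranch, 15 onion — 8 + 23 + 2 + 10 + 15 = 58 bags of chips.
One more bag of chips must push some flavor to its target, so 58 + 1 = 59.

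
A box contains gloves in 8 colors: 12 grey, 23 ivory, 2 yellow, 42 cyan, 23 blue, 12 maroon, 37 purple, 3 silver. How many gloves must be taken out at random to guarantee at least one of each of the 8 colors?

The hardest color to obtain is yellow: we could draw every other glove first — 154 − 2 = 152 gloves — without a single yellow one.
The next draw must be yellow, so 152 + 1 = 153.

153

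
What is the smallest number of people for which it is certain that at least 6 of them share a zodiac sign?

There are 12 zodiac signs acting as pigeonholes.
With 12 × 5 = 60 people we could place exactly 5 in each, with no class reaching 6.
One more forces some class to hold 6, so 60 + 1 = 61.

61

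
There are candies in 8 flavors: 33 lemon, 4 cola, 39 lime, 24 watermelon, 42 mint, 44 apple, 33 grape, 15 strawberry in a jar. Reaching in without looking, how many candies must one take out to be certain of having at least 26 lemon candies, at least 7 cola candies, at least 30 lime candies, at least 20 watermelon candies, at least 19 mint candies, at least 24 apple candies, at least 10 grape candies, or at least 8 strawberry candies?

135

The worst case stops just short of every target: 25 lemon, all 4 cola, 29 lime, 19 watermelon, 18 mint, 23 apple, 9 grape, 7 strawberry — 25 + 4 + 29 + 19 + 18 + 23 + 9 + 7 = 134 candies.
One more candy must push some flavor to its target, so 134 + 1 = 135.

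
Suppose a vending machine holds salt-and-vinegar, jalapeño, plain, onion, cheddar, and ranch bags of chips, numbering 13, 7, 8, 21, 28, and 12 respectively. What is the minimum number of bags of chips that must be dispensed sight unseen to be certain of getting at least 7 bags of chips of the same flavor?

The worst case takes 6 bags of chips of each flavor without reaching 7 of any: 6 × 6 = 36.
The next bag of chips must bring some flavor to 7, so 36 + 1 = 37.

37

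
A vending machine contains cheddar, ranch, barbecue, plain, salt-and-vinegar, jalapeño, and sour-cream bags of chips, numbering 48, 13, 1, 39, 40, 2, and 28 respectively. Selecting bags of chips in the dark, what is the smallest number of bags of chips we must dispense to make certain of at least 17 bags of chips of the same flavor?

In the worst case we take at most 16 of each flavor, but all 13 ranch, all 1 barbecue, and all 2 jalapeño (fewer than 16), giving 16 + 13 + 1 + 16 + 16 + 2 + 16 = 80.
One more bag of chips then forces some flavor to 17, so 80 + 1 = 81.

81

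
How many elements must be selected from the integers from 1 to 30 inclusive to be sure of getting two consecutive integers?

16

Partition {1, …, 30} into 15 pairs: {1,2}, {3,4}, …, {29,30}.
Choosing 15 integers — say the 15 even numbers 2, 4, …, 30 — takes one from each pair and avoids the property.
Choosing 16 forces two into the same pair by pigeonhole, and those are consecutive. So 16.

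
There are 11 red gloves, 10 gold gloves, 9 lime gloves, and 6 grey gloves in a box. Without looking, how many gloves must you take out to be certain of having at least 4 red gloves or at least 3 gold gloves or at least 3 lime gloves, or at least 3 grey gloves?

10

The worst case stops just short of every target: 3 red, 2 gold, 2 lime, 2 grey — 3 + 2 + 2 + 2 = 9 gloves.
One more glove must push some color to its target, so 9 + 1 = 10.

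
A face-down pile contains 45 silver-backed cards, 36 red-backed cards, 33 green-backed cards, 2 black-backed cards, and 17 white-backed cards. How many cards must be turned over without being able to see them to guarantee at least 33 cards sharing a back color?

116

In the worst case we take at most 32 of each back color, but all 2 black-backed and all 17 white-backed (fewer than 32), giving 32 + 32 + 32 + 2 + 17 = 115.
One more card then forces some back color to 33, so 115 + 1 = 116.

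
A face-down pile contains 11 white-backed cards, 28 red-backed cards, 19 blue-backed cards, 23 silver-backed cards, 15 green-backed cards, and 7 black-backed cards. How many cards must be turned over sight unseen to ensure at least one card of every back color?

97

The hardest back color to obtain is black-backed: we could draw every other card first — 103 − 7 = 96 cards — without a single black-backed one.
The next draw must be black-backed, so 96 + 1 = 97.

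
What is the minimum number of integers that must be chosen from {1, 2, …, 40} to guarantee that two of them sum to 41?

Partition {1, …, 40} into 20 pairs: {1,40}, {2,39}, …, {20,21}.
Choosing 20 integers — say the integers 1 through 20 — takes one from each pair and avoids the property.
Choosing 21 forces two into the same pair by pigeonhole, and those sum to 41. So 21.

21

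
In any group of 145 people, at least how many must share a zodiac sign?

13

There are 12 zodiac signs, which serve as the pigeonholes.
If each of the 12 zodiac signs held at most 12, the total would be at most 12 × 12 = 144 < 145, a contradiction.
So at least one holds ⌈145/12⌉ = 13.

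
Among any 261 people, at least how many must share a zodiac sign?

There are 12 zodiac signs, which serve as the pigeonholes.
If each of the 12 zodiac signs held at most 21, the total would be at most 12 × 21 = 252 < 261, a contradiction.
So at least one holds ⌈261/12⌉ = 22.

22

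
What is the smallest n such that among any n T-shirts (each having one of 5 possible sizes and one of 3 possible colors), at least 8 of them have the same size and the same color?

106

There are 5 × 3 = 15 (size, color) combinations acting as pigeonholes.
With 15 × 7 = 105 T-shirts we could place exactly 7 in each, with no (size, color) pair reaching 8.
One more forces some (size, color) pair to hold 8, so 105 + 1 = 106.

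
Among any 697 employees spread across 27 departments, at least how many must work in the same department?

The 697 employees fall into 27 departments.
If each of the 27 departments held at most 25, the total would be at most 27 × 25 = 675 < 697, a contradiction.
So at least one holds ⌈697/27⌉ = 26.

26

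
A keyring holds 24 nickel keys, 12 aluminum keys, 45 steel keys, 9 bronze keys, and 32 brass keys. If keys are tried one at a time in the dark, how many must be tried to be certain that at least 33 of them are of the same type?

110

Treat the 5 types as pigeonholes.
In the worst case we take at most 32 of each type, but all 24 nickel, all 12 aluminum, and all 9 bronze (fewer than 32), giving 24 + 12 + 32 + 9 + 32 = 109.
One more key then forces some type to 33, so 109 + 1 = 110.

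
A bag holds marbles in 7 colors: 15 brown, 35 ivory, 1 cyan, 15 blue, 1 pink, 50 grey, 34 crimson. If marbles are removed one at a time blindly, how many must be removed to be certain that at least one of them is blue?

137

The worst case draws every non-blue marble first: 15 + 35 + 1 + 1 + 50 + 34 = 136.
The next draw is then forced to be blue, giving 136 + 1 = 137.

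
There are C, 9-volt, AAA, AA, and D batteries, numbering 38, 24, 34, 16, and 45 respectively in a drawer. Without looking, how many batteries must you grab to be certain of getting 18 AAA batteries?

To avoid AAA batteries as long as possible, exhaust the other 4 types first.
The worst case draws every non-AAA battery first: 38 + 24 + 16 + 45 = 123.
The next 18 draws are then forced to be AAA, giving 123 + 18 = 141.

141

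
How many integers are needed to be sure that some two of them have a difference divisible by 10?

Use the pigeonhole principle on residue classes: two integers differ by a multiple of 10 exactly when they share a remainder mod 10.
There are 10 residue classes mod 10, so 10 integers can all lie in distinct classes.
One more integer must repeat a residue, giving a difference divisible by 10. So n = 10 + 1 = 11.

11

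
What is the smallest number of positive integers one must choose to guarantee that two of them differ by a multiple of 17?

18

Two integers differ by a multiple of 17 exactly when they share a remainder mod 17.
There are 17 residue classes mod 17, so 17 integers can all lie in distinct classes.
One more integer must repeat a residue, giving a difference divisible by 17. So n = 17 + 1 = 18.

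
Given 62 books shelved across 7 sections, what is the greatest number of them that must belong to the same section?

The 62 books fall into 7 sections.
If each of the 7 sections held at most 8, the total would be at most 7 × 8 = 56 < 62, a contradiction.
So at least one holds ⌈62/7⌉ = 9.

9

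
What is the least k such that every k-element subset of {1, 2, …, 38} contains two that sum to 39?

Partition {1, …, 38} into 19 pairs: {1,38}, {2,37}, …, {19,20}.
Choosing 19 integers — say the integers 1 through 19 — takes one from each pair and avoids the property.
Choosing 20 forces two into the same pair by pigeonhole, and those sum to 39. So 20.

20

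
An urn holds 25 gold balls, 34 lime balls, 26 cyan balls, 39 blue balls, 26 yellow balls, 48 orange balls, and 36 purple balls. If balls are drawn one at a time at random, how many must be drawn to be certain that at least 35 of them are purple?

To avoid purple balls as long as possible, exhaust the other 6 colors first.
The worst case draws every non-purple ball first: 25 + 34 + 26 + 39 + 26 + 48 = 198.
The next 35 draws are then forced to be purple, giving 198 + 35 = 233.

233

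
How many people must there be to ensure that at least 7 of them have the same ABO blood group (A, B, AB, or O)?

There are 4 ABO blood groups acting as pigeonholes.
With 4 × 6 = 24 people we could place exactly 6 in each, with no class reaching 7.
One more forces some class to hold 7, so 24 + 1 = 25.

25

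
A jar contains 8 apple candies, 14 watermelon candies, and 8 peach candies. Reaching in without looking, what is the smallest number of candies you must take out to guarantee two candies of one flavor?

Treat the 3 flavors as pigeonholes.
The worst case takes 1 candy of each flavor without reaching 2 of any: 3 × 1 = 3.
The next candy must bring some flavor to 2, so 3 + 1 = 4.

4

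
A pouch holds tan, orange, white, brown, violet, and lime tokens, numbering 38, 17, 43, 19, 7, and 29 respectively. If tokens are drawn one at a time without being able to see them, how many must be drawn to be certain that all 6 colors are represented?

147

The hardest color to obtain is violet: we could draw every other token first — 153 − 7 = 146 tokens — without a single violet one.
The next draw must be violet, so 146 + 1 = 147.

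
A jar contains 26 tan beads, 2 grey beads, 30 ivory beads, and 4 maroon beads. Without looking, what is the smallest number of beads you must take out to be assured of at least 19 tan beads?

55

To avoid tan beads as long as possible, exhaust the other 3 colors first.
The worst case draws every non-tan bead first: 2 + 30 + 4 = 36.
The next 19 draws are then forced to be tan, giving 36 + 19 = 55.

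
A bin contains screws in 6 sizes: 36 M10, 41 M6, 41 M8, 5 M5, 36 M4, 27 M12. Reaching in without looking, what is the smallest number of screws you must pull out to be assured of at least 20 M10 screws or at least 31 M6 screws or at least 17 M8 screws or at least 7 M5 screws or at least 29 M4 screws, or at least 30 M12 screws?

126

The worst case stops just short of every target: 19 M10, 30 M6, 16 M8, all 5 M5, 28 M4, all 27 M12 — 19 + 30 + 16 + 5 + 28 + 27 = 125 screws.
One more screw must push some size to its target, so 125 + 1 = 126.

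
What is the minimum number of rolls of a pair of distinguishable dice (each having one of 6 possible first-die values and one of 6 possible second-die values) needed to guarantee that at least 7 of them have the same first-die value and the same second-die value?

217

There are 6 × 6 = 36 (first-die value, second-die value) combinations acting as pigeonholes.
With 36 × 6 = 216 rolls of a pair of distinguishable dice we could place exactly 6 in each, with no (first-die value, second-die value) pair reaching 7.
One more forces some (first-die value, second-die value) pair to hold 7, so 216 + 1 = 217.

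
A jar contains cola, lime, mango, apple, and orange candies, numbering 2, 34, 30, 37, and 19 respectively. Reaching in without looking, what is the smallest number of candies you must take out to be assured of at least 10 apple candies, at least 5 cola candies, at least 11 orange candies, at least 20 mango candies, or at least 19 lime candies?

59

The worst case stops just short of every target: all 2 cola, 18 lime, 19 mango, 9 apple, 10 orange — 2 + 18 + 19 + 9 + 10 = 58 candies.
One more candy must push some flavor to its target, so 58 + 1 = 59.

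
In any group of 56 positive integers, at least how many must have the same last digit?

There are 10 possible last digits, which serve as the pigeonholes.
If each of the 10 possible last digits held at most 5, the total would be at most 10 × 5 = 50 < 56, a contradiction.
So at least one holds ⌈56/10⌉ = 6.

6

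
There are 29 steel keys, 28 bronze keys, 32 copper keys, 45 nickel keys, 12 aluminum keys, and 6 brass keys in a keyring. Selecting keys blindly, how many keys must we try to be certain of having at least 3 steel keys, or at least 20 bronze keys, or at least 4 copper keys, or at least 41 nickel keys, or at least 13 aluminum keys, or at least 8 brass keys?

Each of the 6 types has its own threshold; avoid all of them simultaneously.
The worst case stops just short of every target: 2 steel, 19 bronze, 3 copper, 40 nickel, 12 aluminum, all 6 brass — 2 + 19 + 3 + 40 + 12 + 6 = 82 keys.
One more key must push some type to its target, so 82 + 1 = 83.

83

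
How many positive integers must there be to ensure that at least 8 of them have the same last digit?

71

There are 10 possible last digits acting as pigeonholes.
With 10 × 7 = 70 positive integers we could place exactly 7 in each, with no class reaching 8.
One more forces some class to hold 8, so 70 + 1 = 71.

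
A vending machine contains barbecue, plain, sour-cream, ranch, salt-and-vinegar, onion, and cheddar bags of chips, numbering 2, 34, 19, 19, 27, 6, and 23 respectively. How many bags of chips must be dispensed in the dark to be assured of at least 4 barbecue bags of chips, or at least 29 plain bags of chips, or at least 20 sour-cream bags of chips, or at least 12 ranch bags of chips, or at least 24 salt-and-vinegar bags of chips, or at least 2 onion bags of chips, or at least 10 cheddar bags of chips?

Each of the 7 flavors has its own threshold; avoid all of them simultaneously.
The worst case stops just short of every target: all 2 barbecue, 28 plain, 19 sour-cream, 11 ranch, 23 salt-and-vinegar, 1 onion, 9 cheddar — 2 + 28 + 19 + 11 + 23 + 1 + 9 = 93 bags of chips.
One more bag of chips must push some flavor to its target, so 93 + 1 = 94.

94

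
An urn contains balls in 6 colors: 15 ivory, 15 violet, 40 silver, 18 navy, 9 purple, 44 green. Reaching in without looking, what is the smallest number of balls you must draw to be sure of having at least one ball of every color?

The hardest color to obtain is purple: we could draw every other ball first — 141 − 9 = 132 balls — without a single purple one.
The next draw must be purple, so 132 + 1 = 133.

133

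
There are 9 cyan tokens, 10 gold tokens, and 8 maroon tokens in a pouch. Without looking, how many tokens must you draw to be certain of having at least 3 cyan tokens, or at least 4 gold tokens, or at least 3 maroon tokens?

Each of the 3 colors has its own threshold; avoid all of them simultaneously.
The worst case stops just short of every target: 2 cyan, 3 gold, 2 maroon — 2 + 3 + 2 = 7 tokens.
One more token must push some color to its target, so 7 + 1 = 8.

8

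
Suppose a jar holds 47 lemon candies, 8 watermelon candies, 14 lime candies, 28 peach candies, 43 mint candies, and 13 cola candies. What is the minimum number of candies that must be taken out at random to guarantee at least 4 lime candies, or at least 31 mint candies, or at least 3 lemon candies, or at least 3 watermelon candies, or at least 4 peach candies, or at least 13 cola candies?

Each of the 6 flavors has its own threshold; avoid all of them simultaneously.
The worst case stops just short of every target: 2 lemon, 2 watermelon, 3 lime, 3 peach, 30 mint, 12 cola — 2 + 2 + 3 + 3 + 30 + 12 = 52 candies.
One more candy must push some flavor to its target, so 52 + 1 = 53.

53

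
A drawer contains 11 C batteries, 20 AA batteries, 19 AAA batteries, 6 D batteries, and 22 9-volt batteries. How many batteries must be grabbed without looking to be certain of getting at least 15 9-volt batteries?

To avoid 9-volt batteries as long as possible, exhaust the other 4 types first.
The worst case draws every non-9-volt battery first: 11 + 20 + 19 + 6 = 56.
The next 15 draws are then forced to be 9-volt, giving 56 + 15 = 71.

71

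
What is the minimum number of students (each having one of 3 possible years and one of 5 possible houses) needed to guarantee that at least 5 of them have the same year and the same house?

61

There are 3 × 5 = 15 (year, house) combinations acting as pigeonholes.
With 15 × 4 = 60 students we could place exactly 4 in each, with no (year, house) pair reaching 5.
One more forces some (year, house) pair to hold 5, so 60 + 1 = 61.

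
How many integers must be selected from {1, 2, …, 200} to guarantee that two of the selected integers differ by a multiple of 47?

48

Group the integers by remainder mod 47; there are 47 residue classes, each nonempty in this range.
Choosing one from each class (47 integers) avoids any shared remainder.
One more choice must repeat a class, so two differ by a multiple of 47. Hence 47 + 1 = 48.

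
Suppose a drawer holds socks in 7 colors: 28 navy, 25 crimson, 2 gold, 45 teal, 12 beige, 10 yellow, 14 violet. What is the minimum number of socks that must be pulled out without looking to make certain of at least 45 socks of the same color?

136

In the worst case we take at most 44 of each color, but all 28 navy, all 25 crimson, all 2 gold, all 12 beige, all 10 yellow, and all 14 violet (fewer than 44), giving 28 + 25 + 2 + 44 + 12 + 10 + 14 = 135.
One more sock then forces some color to 45, so 135 + 1 = 136.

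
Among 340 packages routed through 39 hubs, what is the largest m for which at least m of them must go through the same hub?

The 340 packages fall into 39 hubs.
If each of the 39 hubs held at most 8, the total would be at most 39 × 8 = 312 < 340, a contradiction.
So at least one holds ⌈340/39⌉ = 9.

9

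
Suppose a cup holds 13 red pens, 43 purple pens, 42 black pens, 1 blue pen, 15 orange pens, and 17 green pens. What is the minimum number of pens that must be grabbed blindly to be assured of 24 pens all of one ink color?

93

In the worst case we take at most 23 of each ink color, but all 13 red, all 1 blue, all 15 orange, and all 17 green (fewer than 23), giving 13 + 23 + 23 + 1 + 15 + 17 = 92.
One more pen then forces some ink color to 24, so 92 + 1 = 93.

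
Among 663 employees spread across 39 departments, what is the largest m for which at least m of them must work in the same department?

17

The 663 employees fall into 39 departments.
If each of the 39 departments held at most 16, the total would be at most 39 × 16 = 624 < 663, a contradiction.
So at least one holds ⌈663/39⌉ = 17.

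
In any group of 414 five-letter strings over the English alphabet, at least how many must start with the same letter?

16

The 414 five-letter strings over the English alphabet fall into 26 possible first letters.
If each of the 26 possible first letters held at most 15, the total would be at most 26 × 15 = 390 < 414, a contradiction.
So at least one holds ⌈414/26⌉ = 16.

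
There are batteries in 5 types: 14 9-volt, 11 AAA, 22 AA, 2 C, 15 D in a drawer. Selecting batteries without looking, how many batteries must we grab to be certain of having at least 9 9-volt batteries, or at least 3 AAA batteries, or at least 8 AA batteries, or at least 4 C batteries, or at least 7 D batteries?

26

Each of the 5 types has its own threshold; avoid all of them simultaneously.
The worst case stops just short of every target: 8 9-volt, 2 AAA, 7 AA, all 2 C, 6 D — 8 + 2 + 7 + 2 + 6 = 25 batteries.
One more battery must push some type to its target, so 25 + 1 = 26.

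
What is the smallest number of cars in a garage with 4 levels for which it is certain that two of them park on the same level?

There are 4 levels acting as pigeonholes.
With 4 cars we could place one in each, avoiding any repeat.
One more forces some class to hold 2, so 4 + 1 = 5.

5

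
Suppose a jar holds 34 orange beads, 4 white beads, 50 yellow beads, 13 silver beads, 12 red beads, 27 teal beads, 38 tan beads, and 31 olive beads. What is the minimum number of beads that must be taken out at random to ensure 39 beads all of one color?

198

Treat the 8 colors as pigeonholes.
In the worst case we take at most 38 of each color, but all 34 orange, all 4 white, all 13 silver, all 12 red, all 27 teal, and all 31 olive (fewer than 38), giving 34 + 4 + 38 + 13 + 12 + 27 + 38 + 31 = 197.
One more bead then forces some color to 39, so 197 + 1 = 198.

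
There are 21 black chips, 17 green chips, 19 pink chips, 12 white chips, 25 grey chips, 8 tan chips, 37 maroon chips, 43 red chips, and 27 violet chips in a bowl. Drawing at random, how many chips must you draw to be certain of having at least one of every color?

The hardest color to obtain is tan: we could draw every other chip first — 209 − 8 = 201 chips — without a single tan one.
The next draw must be tan, so 201 + 1 = 202.

202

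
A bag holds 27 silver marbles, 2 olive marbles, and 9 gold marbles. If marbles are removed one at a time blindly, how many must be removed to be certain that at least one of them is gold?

30

To avoid gold marbles as long as possible, exhaust the other 2 colors first.
The worst case draws every non-gold marble first: 27 + 2 = 29.
The next draw is then forced to be gold, giving 29 + 1 = 30.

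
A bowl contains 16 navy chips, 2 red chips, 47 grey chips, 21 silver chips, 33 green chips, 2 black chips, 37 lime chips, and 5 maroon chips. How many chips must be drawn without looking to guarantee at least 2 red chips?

The worst case draws every non-red chip first: 16 + 47 + 21 + 33 + 2 + 37 + 5 = 161.
The next 2 draws are then forced to be red, giving 161 + 2 = 163.

163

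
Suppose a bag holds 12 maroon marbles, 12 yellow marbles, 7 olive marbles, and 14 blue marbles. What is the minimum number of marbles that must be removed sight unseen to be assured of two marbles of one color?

The worst case takes 1 marble of each color without reaching 2 of any: 4 × 1 = 4.
The next marble must bring some color to 2, so 4 + 1 = 5.

5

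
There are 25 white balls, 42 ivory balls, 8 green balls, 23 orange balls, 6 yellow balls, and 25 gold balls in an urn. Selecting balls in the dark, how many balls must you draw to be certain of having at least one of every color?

124

The hardest color to obtain is yellow: we could draw every other ball first — 129 − 6 = 123 balls — without a single yellow one.
The next draw must be yellow, so 123 + 1 = 124.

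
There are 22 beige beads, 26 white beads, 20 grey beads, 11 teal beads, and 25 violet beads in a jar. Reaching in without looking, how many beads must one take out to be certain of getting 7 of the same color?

31

The worst case takes 6 beads of each color without reaching 7 of any: 5 × 6 = 30.
The next bead must bring some color to 7, so 30 + 1 = 31.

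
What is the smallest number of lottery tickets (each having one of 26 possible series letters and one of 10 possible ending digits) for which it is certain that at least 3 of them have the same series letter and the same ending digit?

521

There are 26 × 10 = 260 (series letter, ending digit) combinations acting as pigeonholes.
With 260 × 2 = 520 lottery tickets we could place exactly 2 in each, with no (series letter, ending digit) pair reaching 3.
One more forces some (series letter, ending digit) pair to hold 3, so 520 + 1 = 521.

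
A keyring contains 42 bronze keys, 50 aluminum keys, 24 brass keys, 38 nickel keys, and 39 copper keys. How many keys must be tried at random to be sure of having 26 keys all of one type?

125

In the worst case we take at most 25 of each type, but all 24 brass (fewer than 25), giving 25 + 25 + 24 + 25 + 25 = 124.
One more key then forces some type to 26, so 124 + 1 = 125.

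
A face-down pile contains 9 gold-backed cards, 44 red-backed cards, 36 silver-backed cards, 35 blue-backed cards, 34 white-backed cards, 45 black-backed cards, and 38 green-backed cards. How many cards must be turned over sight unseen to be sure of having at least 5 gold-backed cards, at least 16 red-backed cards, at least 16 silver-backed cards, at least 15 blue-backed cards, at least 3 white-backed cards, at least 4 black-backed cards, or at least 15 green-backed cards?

68

The worst case stops just short of every target: 4 gold-backed, 15 red-backed, 15 silver-backed, 14 blue-backed, 2 white-backed, 3 black-backed, 14 green-backed — 4 + 15 + 15 + 14 + 2 + 3 + 14 = 67 cards.
One more card must push some back color to its target, so 67 + 1 = 68.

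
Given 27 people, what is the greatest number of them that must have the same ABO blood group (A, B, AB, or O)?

7

The 27 people fall into 4 ABO blood groups.
If each of the 4 ABO blood groups held at most 6, the total would be at most 4 × 6 = 24 < 27, a contradiction.
So at least one holds ⌈27/4⌉ = 7.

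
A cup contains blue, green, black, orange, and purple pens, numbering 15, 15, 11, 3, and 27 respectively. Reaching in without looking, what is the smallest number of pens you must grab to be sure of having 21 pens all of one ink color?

In the worst case we take at most 20 of each ink color, but all 15 blue, all 15 green, all 11 black, and all 3 orange (fewer than 20), giving 15 + 15 + 11 + 3 + 20 = 64.
One more pen then forces some ink color to 21, so 64 + 1 = 65.

65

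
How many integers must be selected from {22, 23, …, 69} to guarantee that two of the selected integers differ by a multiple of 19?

20

Group the integers by remainder mod 19; there are 19 residue classes, each nonempty in this range.
Choosing one from each class (19 integers) avoids any shared remainder.
One more choice must repeat a class, so two differ by a multiple of 19. Hence 19 + 1 = 20.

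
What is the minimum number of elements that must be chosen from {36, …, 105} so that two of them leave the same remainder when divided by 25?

Group the integers by remainder mod 25; there are 25 residue classes, each nonempty in this range.
Choosing one from each class (25 integers) avoids any shared remainder.
One more choice must repeat a class, so two differ by a multiple of 25. Hence 25 + 1 = 26.

26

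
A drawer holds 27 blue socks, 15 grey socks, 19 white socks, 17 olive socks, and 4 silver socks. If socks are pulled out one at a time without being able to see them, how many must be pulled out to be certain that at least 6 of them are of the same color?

Treat the 5 colors as pigeonholes.
In the worst case we take at most 5 of each color, but all 4 silver (fewer than 5), giving 5 + 5 + 5 + 5 + 4 = 24.
One more sock then forces some color to 6, so 24 + 1 = 25.

25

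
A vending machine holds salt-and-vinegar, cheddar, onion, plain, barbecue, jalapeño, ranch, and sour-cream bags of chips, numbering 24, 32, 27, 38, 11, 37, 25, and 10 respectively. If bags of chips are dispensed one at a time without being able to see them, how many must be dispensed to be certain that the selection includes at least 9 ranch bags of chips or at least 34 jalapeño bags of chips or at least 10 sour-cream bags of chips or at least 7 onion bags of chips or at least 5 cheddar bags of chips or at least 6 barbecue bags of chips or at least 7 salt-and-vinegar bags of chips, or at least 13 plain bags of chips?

84

The worst case stops just short of every target: 6 salt-and-vinegar, 4 cheddar, 6 onion, 12 plain, 5 barbecue, 33 jalapeño, 8 ranch, 9 sour-cream — 6 + 4 + 6 + 12 + 5 + 33 + 8 + 9 = 83 bags of chips.
One more bag of chips must push some flavor to its target, so 83 + 1 = 84.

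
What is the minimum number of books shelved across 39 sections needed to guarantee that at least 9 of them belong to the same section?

There are 39 sections acting as pigeonholes.
With 39 × 8 = 312 books we could place exactly 8 in each, with no class reaching 9.
One more forces some class to hold 9, so 312 + 1 = 313.

313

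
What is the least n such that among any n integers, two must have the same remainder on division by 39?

Two integers differ by a multiple of 39 exactly when they share a remainder mod 39.
There are 39 residue classes mod 39, so 39 integers can all lie in distinct classes.
One more integer must repeat a residue, giving a difference divisible by 39. So n = 39 + 1 = 40.

40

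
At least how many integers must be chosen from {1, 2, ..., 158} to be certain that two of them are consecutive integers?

Partition {1, …, 158} into 79 pairs: {1,2}, {3,4}, …, {157,158}.
Choosing 79 integers — say the 79 even numbers 2, 4, …, 158 — takes one from each pair and avoids the property.
Choosing 80 forces two into the same pair by pigeonhole, and those are consecutive. So 80.

80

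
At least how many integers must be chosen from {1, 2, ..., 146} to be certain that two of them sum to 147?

Partition {1, …, 146} into 73 pairs: {1,146}, {2,145}, …, {73,74}.
Choosing 73 integers — say the integers 1 through 73 — takes one from each pair and avoids the property.
Choosing 74 forces two into the same pair by pigeonhole, and those sum to 147. So 74.

74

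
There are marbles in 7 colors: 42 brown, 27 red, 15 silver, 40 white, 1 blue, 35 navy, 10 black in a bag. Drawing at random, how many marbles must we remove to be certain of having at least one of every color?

170

The hardest color to obtain is blue: we could draw every other marble first — 170 − 1 = 169 marbles — without a single blue one.
The next draw must be blue, so 169 + 1 = 170.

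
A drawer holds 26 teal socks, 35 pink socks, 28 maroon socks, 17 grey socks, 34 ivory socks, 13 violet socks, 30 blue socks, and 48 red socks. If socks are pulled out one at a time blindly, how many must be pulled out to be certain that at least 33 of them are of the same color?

In the worst case we take at most 32 of each color, but all 26 teal, all 28 maroon, all 17 grey, all 13 violet, and all 30 blue (fewer than 32), giving 26 + 32 + 28 + 17 + 32 + 13 + 30 + 32 = 210.
One more sock then forces some color to 33, so 210 + 1 = 211.

211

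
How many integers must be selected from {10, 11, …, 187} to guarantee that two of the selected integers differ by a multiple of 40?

Group the integers by remainder mod 40; there are 40 residue classes, each nonempty in this range.
Choosing one from each class (40 integers) avoids any shared remainder.
One more choice must repeat a class, so two differ by a multiple of 40. Hence 40 + 1 = 41.

41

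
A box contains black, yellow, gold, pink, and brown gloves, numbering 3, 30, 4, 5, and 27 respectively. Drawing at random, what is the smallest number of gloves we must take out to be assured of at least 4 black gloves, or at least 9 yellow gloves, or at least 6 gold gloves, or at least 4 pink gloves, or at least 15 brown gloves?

The worst case stops just short of every target: 3 black, 8 yellow, all 4 gold, 3 pink, 14 brown — 3 + 8 + 4 + 3 + 14 = 32 gloves.
One more glove must push some color to its target, so 32 + 1 = 33.

33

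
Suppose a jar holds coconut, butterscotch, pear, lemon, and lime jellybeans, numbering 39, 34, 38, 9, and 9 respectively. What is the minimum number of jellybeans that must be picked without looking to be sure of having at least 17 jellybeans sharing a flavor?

In the worst case we take at most 16 of each flavor, but all 9 lemon and all 9 lime (fewer than 16), giving 16 + 16 + 16 + 9 + 9 = 66.
One more jellybean then forces some flavor to 17, so 66 + 1 = 67.

67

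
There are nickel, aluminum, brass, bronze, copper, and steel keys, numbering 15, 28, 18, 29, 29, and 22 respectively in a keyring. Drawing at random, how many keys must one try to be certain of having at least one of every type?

The hardest type to obtain is nickel: we could draw every other key first — 141 − 15 = 126 keys — without a single nickel one.
The next draw must be nickel, so 126 + 1 = 127.

127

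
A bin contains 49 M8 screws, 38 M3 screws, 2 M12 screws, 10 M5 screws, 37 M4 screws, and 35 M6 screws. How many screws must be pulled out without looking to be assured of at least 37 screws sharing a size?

Treat the 6 sizes as pigeonholes.
In the worst case we take at most 36 of each size, but all 2 M12, all 10 M5, and all 35 M6 (fewer than 36), giving 36 + 36 + 2 + 10 + 36 + 35 = 155.
One more screw then forces some size to 37, so 155 + 1 = 156.

156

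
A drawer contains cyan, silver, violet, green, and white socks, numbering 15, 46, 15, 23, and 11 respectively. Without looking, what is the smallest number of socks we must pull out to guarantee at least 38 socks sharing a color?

In the worst case we take at most 37 of each color, but all 15 cyan, all 15 violet, all 23 green, and all 11 white (fewer than 37), giving 15 + 37 + 15 + 23 + 11 = 101.
One more sock then forces some color to 38, so 101 + 1 = 102.

102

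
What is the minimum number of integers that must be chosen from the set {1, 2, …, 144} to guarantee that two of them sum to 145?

73

Partition {1, …, 144} into 72 pairs: {1,144}, {2,143}, …, {72,73}.
Choosing 72 integers — say the integers 1 through 72 — takes one from each pair and avoids the property.
Choosing 73 forces two into the same pair by pigeonhole, and those sum to 145. So 73.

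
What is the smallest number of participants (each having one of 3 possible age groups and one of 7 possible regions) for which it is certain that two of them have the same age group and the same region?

There are 3 × 7 = 21 (age group, region) combinations acting as pigeonholes.
With 21 participants we could place one in each, avoiding any repeat.
One more forces some (age group, region) pair to hold 2, so 21 + 1 = 22.

22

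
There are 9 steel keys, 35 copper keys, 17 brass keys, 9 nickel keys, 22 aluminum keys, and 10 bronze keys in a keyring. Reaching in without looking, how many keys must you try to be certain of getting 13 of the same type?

Treat the 6 types as pigeonholes.
In the worst case we take at most 12 of each type, but all 9 steel, all 9 nickel, and all 10 bronze (fewer than 12), giving 9 + 12 + 12 + 9 + 12 + 10 = 64.
One more key then forces some type to 13, so 64 + 1 = 65.

65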